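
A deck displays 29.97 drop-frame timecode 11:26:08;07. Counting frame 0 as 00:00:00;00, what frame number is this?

As if non-drop at 30 labels/s: (11 × 3600 + 26 × 60 + 8) × 30 + 7 = 1235047.
Minute boundaries passed: 686; those not divisible by 10: 686 − 68 = 618; dropped labels = 2 × 618 = 1236.
Actual frame index = 1235047 − 1236 = 1233811.

1233811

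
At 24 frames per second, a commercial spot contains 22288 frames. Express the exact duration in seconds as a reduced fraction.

2786/3 seconds

Running time = 22288 ÷ (24) = 22288 × 1/24 = 2786/3 s.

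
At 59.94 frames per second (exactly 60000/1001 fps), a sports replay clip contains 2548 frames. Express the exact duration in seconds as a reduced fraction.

637637/15000 seconds

Running time = 2548 ÷ (60000/1001) = 2548 × 1001/60000 = 637637/15000 s.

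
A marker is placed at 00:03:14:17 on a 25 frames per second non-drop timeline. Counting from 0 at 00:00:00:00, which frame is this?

4867

Total seconds to the label: (0 × 3600 + 3 × 60 + 14) = 194.
Frame index = 194 × 25 + 17 = 4867.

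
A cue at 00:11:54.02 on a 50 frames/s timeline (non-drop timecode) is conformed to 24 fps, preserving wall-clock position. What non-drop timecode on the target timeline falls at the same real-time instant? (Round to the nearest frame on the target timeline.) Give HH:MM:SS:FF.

00:11:54:01

Source frame index: (0×3600 + 11×60 + 54) × 50 + 2 = 35702.
Real time: 35702 / (50) = 17851/25 s.
Target frame: (17851/25) × (24) = 428424/25 ≈ 17136.960 → 17137.
At 24 labels/s: frame 17137 → 00:11:54:01.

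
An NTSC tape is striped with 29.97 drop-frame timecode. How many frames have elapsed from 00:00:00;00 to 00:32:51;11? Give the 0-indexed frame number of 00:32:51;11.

As if non-drop at 30 labels/s: (0 × 3600 + 32 × 60 + 51) × 30 + 11 = 59141.
Minute boundaries passed: 32; those not divisible by 10: 32 − 3 = 29; dropped labels = 2 × 29 = 58.
Actual frame index = 59141 − 58 = 59083.

59083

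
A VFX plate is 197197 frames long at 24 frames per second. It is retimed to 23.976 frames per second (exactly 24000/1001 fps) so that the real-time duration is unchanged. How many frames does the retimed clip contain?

197000 frames

Target frames = source frames × (target rate / source rate) = 197197 × (24000/1001)/(24) = 197197 × 1000/1001 = 197000.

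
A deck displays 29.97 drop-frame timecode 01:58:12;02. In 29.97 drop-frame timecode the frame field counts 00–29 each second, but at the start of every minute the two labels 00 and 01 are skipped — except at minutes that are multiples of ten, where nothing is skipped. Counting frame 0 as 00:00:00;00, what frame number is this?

Complete 10-minute blocks: 11, each 17982 frames → 197802.
Remaining 8 whole minutes in the current block: 1800 + 7 × 1798 = 14386 frames.
Within the current minute: 12 × 30 + 2 − 2 = 360 (labels ;00/;01 skipped at this minute). Total = 197802 + 14386 + 360 = 212548.

212548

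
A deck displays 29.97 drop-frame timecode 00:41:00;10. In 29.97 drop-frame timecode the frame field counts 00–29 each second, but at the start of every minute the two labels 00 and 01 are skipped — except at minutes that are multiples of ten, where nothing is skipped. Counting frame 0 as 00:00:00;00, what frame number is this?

Complete 10-minute blocks: 4, each 17982 frames → 71928.
Remaining 1 whole minute in the current block: 1800 + 0 × 1798 = 1800 frames.
Within the current minute: 0 × 30 + 10 − 2 = 8 (labels ;00/;01 skipped at this minute). Total = 71928 + 1800 + 8 = 73736.

73736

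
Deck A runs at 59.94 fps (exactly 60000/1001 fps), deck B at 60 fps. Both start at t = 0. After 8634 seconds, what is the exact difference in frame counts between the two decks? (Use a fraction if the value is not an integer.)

A emits 60000/1001 × 8634 = 518040000/1001 frames; B emits 60 × 8634 = 518040.
Difference = 518040/1001 frames (≈ 517.5225); B is ahead of A.

518040/1001 frames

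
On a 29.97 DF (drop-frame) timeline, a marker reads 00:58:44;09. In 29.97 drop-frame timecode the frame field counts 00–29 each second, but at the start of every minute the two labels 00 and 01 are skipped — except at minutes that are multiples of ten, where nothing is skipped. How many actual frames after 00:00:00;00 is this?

As if non-drop at 30 labels/s: (0 × 3600 + 58 × 60 + 44) × 30 + 9 = 105729.
Minute boundaries passed: 58; those not divisible by 10: 58 − 5 = 53; dropped labels = 2 × 53 = 106.
Actual frame index = 105729 − 106 = 105623.

105623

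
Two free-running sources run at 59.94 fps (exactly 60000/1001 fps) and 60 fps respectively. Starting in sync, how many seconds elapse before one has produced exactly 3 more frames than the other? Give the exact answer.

The gap grows by |60 − 60000/1001| = 60/1001 frames per second.
Time for a 3-frame gap: 3 ÷ (60/1001) = 50.05 s.

50.05 seconds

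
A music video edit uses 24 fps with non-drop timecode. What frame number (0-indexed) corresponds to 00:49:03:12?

frame 70644

Total seconds to the label: (0 × 3600 + 49 × 60 + 3) = 2943.
Frame index = 2943 × 24 + 12 = 70644.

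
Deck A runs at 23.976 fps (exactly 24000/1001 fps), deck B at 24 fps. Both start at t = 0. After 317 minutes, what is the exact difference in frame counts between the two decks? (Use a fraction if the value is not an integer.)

317 min = 19020 s.
A emits 24000/1001 × 19020 = 456480000/1001 frames; B emits 24 × 19020 = 456480.
Difference = 456480/1001 frames (≈ 456.0240); B is ahead of A.

456480/1001 frames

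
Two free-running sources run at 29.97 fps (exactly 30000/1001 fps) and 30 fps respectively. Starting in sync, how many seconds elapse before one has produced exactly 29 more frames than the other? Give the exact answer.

29029/30 seconds

The gap grows by |30 − 30000/1001| = 30/1001 frames per second.
Time for a 29-frame gap: 29 ÷ (30/1001) = 29029/30 s.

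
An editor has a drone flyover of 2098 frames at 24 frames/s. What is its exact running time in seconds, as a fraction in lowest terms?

Running time = 2098 ÷ (24) = 2098 × 1/24 = 1049/12 s.

1049/12 seconds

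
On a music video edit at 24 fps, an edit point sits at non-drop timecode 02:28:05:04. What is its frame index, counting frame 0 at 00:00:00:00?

frame 213244

Total seconds to the label: (2 × 3600 + 28 × 60 + 5) = 8885.
Frame index = 8885 × 24 + 4 = 213244.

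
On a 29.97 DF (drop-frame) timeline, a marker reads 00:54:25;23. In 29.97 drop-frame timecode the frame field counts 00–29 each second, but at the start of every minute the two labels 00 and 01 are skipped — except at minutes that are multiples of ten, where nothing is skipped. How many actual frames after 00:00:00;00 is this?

97875

Complete 10-minute blocks: 5, each 17982 frames → 89910.
Remaining 4 whole minutes in the current block: 1800 + 3 × 1798 = 7194 frames.
Within the current minute: 25 × 30 + 23 − 2 = 771 (labels ;00/;01 skipped at this minute). Total = 89910 + 7194 + 771 = 97875.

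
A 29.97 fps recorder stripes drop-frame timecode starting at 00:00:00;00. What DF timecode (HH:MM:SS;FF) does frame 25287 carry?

Ten DF minutes hold 17982 frames, so frame 25287 lies in block 1 (frames 17982–35963) with 7305 frames into that block.
The block's first minute is 1800 frames and the rest 1798 each; 7305 frames reaches minute 4, so 1 × 18 + 4 × 2 = 26 labels have been skipped so far.
Adding those back, label number 25287 + 26 = 25313 at 30 labels/s is 843 s + 23 f = 0 h 14 min 3 s frame 23, i.e. 00:14:03;23.

00:14:03;23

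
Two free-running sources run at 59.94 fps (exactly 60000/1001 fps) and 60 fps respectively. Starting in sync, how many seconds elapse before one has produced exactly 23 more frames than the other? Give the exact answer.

23023/60 seconds

The gap grows by |60 − 60000/1001| = 60/1001 frames per second.
Time for a 23-frame gap: 23 ÷ (60/1001) = 23023/60 s.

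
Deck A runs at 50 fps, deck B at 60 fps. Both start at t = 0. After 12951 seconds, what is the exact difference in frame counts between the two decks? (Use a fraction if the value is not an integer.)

129510 frames

A emits 50 × 12951 = 647550 frames; B emits 60 × 12951 = 777060.
Difference = 129510 frames; B is ahead of A.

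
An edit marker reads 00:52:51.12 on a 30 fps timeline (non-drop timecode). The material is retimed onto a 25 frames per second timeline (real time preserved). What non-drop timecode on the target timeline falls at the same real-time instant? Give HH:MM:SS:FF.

00:52:51:10

Source frame index: (0×3600 + 52×60 + 51) × 30 + 12 = 95142.
Real time: 95142 / (30) = 15857/5 s.
Target frame: (15857/5) × (25) = 79285.
At 25 labels/s: frame 79285 → 00:52:51:10.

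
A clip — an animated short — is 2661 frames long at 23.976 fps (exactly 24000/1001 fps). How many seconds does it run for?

Running time = 2661 / (24000/1001) = 110.985875 s.

110.985875 seconds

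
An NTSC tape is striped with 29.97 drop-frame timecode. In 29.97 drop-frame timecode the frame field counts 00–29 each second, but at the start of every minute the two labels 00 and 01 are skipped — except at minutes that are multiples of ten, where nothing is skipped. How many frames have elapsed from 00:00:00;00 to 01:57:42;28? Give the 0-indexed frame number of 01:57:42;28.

As if non-drop at 30 labels/s: (1 × 3600 + 57 × 60 + 42) × 30 + 28 = 211888.
Minute boundaries passed: 117; those not divisible by 10: 117 − 11 = 106; dropped labels = 2 × 106 = 212.
Actual frame index = 211888 − 212 = 211676.

211676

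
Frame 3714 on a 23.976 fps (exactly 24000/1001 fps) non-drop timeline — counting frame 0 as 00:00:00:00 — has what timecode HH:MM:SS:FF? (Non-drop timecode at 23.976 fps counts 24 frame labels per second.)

3714 ÷ 24 = 154 full seconds, remainder 18 frames.
154 s = 0 h 2 min 34 s.
Timecode: 00:02:34:18.

00:02:34:18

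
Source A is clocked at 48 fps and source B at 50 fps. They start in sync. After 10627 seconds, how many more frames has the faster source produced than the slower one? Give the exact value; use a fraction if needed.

A emits 48 × 10627 = 510096 frames; B emits 50 × 10627 = 531350.
Difference = 21254 frames; B is ahead of A.

21254 frames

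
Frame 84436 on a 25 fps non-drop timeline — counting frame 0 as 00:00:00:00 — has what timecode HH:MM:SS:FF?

84436 ÷ 25 = 3377 full seconds, remainder 11 frames.
3377 s = 0 h 56 min 17 s.
Timecode: 00:56:17:11.

00:56:17:11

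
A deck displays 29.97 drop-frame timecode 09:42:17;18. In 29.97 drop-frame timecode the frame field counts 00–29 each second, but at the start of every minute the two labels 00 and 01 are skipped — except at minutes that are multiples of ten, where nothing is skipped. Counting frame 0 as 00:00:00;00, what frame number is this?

1047080

As if non-drop at 30 labels/s: (9 × 3600 + 42 × 60 + 17) × 30 + 18 = 1048128.
Minute boundaries passed: 582; those not divisible by 10: 582 − 58 = 524; dropped labels = 2 × 524 = 1048.
Actual frame index = 1048128 − 1048 = 1047080.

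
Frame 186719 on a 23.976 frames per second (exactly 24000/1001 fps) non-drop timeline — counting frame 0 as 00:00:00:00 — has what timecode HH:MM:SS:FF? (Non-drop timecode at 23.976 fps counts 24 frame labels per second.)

186719 ÷ 24 = 7779 full seconds, remainder 23 frames.
7779 s = 2 h 9 min 39 s.
Timecode: 02:09:39:23.

02:09:39:23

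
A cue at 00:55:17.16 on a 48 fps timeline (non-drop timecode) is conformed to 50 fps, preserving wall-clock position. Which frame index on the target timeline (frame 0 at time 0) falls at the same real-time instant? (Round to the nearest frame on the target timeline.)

frame 165867

Source frame index: (0×3600 + 55×60 + 17) × 48 + 16 = 159232.
Real time: 159232 / (48) = 9952/3 s.
Target frame: (9952/3) × (50) = 497600/3 ≈ 165866.667 → 165867.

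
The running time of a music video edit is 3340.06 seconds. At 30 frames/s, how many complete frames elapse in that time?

100201 frames

Frames = 3340.06 × 30 = 501009/5 ≈ 100201.8000.
Complete frames: 100201.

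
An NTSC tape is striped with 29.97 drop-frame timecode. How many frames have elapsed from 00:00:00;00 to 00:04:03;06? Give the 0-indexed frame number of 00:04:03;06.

As if non-drop at 30 labels/s: (0 × 3600 + 4 × 60 + 3) × 30 + 6 = 7296.
Minute boundaries passed: 4; those not divisible by 10: 4 − 0 = 4; dropped labels = 2 × 4 = 8.
Actual frame index = 7296 − 8 = 7288.

7288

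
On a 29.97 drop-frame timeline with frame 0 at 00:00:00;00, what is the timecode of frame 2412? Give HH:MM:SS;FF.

00:01:20;14

Each 10-minute DF block holds 10 × 60 × 30 − 9 × 2 = 17982 frames. 2412 ÷ 17982 → 0 full blocks, remainder 2412.
Within the partial block the first minute is 1800 frames and each further minute 1798, so 1 further minute boundary passed. Total skipped labels = 18 × 0 + 2 × 1 = 2.
Non-drop label index = 2412 + 2 = 2414; at 30 labels/s that is 00:01:20:14, i.e. DF 00:01:20;14.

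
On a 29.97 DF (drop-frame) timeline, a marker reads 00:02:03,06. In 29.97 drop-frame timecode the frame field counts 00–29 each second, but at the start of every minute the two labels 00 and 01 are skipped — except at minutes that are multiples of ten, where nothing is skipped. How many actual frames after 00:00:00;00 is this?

3692

Complete 10-minute blocks: 0, each 17982 frames → 0.
Remaining 2 whole minutes in the current block: 1800 + 1 × 1798 = 3598 frames.
Within the current minute: 3 × 30 + 6 − 2 = 94 (labels ;00/;01 skipped at this minute). Total = 0 + 3598 + 94 = 3692.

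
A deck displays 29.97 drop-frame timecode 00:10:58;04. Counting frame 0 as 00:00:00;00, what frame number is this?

As if non-drop at 30 labels/s: (0 × 3600 + 10 × 60 + 58) × 30 + 4 = 19744.
Minute boundaries passed: 10; those not divisible by 10: 10 − 1 = 9; dropped labels = 2 × 9 = 18.
Actual frame index = 19744 − 18 = 19726.

19726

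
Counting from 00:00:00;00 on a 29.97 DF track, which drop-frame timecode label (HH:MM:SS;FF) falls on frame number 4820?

00:02:40;24

Ten DF minutes hold 17982 frames, so frame 4820 lies in block 0 (frames 0–17981) with 4820 frames into that block.
The block's first minute is 1800 frames and the rest 1798 each; 4820 frames reaches minute 2, so 0 × 18 + 2 × 2 = 4 labels have been skipped so far.
Adding those back, label number 4820 + 4 = 4824 at 30 labels/s is 160 s + 24 f = 0 h 2 min 40 s frame 24, i.e. 00:02:40;24.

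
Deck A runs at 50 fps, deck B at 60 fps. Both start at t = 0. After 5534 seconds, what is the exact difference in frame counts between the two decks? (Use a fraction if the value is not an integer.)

A emits 50 × 5534 = 276700 frames; B emits 60 × 5534 = 332040.
Difference = 55340 frames; B is ahead of A.

55340 frames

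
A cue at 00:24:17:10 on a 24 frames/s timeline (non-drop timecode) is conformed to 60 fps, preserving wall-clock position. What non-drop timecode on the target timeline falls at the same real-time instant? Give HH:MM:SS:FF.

00:24:17:25

Source frame index: (0×3600 + 24×60 + 17) × 24 + 10 = 34978.
Real time: 34978 / (24) = 17489/12 s.
Target frame: (17489/12) × (60) = 87445.
At 60 labels/s: frame 87445 → 00:24:17:25.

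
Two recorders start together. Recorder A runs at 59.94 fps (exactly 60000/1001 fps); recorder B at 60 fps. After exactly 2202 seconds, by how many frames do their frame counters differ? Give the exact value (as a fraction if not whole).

A emits 60000/1001 × 2202 = 132120000/1001 frames; B emits 60 × 2202 = 132120.
Difference = 132120/1001 frames (≈ 131.9880); B is ahead of A.

132120/1001 frames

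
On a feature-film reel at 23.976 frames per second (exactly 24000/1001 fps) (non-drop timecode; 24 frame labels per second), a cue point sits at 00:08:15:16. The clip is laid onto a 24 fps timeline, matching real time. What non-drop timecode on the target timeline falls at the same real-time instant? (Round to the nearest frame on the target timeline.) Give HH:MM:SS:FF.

Source frame index: (0×3600 + 8×60 + 15) × 24 + 16 = 11896.
Real time: 11896 / (24000/1001) = 1488487/3000 s.
Target frame: (1488487/3000) × (24) = 1488487/125 ≈ 11907.896 → 11908.
At 24 labels/s: frame 11908 → 00:08:16:04.

00:08:16:04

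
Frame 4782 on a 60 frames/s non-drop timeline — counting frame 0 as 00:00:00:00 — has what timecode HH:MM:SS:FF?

00:01:19:42

4782 ÷ 60 = 79 full seconds, remainder 42 frames.
79 s = 0 h 1 min 19 s.
Timecode: 00:01:19:42.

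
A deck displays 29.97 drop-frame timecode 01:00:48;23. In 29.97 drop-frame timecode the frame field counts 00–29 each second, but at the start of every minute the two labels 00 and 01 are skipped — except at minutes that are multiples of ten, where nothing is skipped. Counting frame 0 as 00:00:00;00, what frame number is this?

As if non-drop at 30 labels/s: (1 × 3600 + 0 × 60 + 48) × 30 + 23 = 109463.
Minute boundaries passed: 60; those not divisible by 10: 60 − 6 = 54; dropped labels = 2 × 54 = 108.
Actual frame index = 109463 − 108 = 109355.

109355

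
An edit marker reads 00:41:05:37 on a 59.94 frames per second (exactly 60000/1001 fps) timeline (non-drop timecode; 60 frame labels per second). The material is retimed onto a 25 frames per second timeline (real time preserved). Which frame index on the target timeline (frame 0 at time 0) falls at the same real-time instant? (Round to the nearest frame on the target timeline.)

frame 61702

Source frame index: (0×3600 + 41×60 + 5) × 60 + 37 = 147937.
Real time: 147937 / (60000/1001) = 148084937/60000 s.
Target frame: (148084937/60000) × (25) = 148084937/2400 ≈ 61702.057 → 61702.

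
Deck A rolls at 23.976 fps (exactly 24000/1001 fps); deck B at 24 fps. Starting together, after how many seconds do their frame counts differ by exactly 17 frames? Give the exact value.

The gap grows by |24 − 24000/1001| = 24/1001 frames per second.
Time for a 17-frame gap: 17 ÷ (24/1001) = 17017/24 s.

17017/24 seconds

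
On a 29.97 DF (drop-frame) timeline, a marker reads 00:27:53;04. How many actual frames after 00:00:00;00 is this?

Complete 10-minute blocks: 2, each 17982 frames → 35964.
Remaining 7 whole minutes in the current block: 1800 + 6 × 1798 = 12588 frames.
Within the current minute: 53 × 30 + 4 − 2 = 1592 (labels ;00/;01 skipped at this minute). Total = 35964 + 12588 + 1592 = 50144.

50144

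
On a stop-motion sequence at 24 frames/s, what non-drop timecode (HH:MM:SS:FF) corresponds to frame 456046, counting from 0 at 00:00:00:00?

456046 ÷ 24 = 19001 full seconds, remainder 22 frames.
19001 s = 5 h 16 min 41 s.
Timecode: 05:16:41:22.

05:16:41:22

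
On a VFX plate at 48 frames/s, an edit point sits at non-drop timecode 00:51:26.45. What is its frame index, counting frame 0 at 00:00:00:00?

148173

Total seconds to the label: (0 × 3600 + 51 × 60 + 26) = 3086.
Frame index = 3086 × 48 + 45 = 148173.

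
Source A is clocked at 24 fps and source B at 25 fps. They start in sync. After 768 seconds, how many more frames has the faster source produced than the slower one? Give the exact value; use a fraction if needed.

768 frames

A emits 24 × 768 = 18432 frames; B emits 25 × 768 = 19200.
Difference = 768 frames; B is ahead of A.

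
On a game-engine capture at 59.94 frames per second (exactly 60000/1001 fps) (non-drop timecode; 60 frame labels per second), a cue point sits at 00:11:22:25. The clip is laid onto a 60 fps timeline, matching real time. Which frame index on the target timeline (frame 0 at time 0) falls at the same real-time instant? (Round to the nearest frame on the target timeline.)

frame 40986

Source frame index: (0×3600 + 11×60 + 22) × 60 + 25 = 40945.
Real time: 40945 / (60000/1001) = 8197189/12000 s.
Target frame: (8197189/12000) × (60) = 8197189/200 ≈ 40985.945 → 40986.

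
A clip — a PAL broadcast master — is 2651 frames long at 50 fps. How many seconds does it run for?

53.02 seconds

Running time = 2651 / (50) = 53.02 s.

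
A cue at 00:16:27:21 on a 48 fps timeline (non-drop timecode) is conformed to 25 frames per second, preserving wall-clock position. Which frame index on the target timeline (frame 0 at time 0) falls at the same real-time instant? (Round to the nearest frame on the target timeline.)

Source frame index: (0×3600 + 16×60 + 27) × 48 + 21 = 47397.
Real time: 47397 / (48) = 15799/16 s.
Target frame: (15799/16) × (25) = 394975/16 ≈ 24685.938 → 24686.

frame 24686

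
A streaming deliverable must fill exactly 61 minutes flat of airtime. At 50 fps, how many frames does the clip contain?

61 min = 3660 s.
Frames = 3660 × 50 = 183000.

183000 frames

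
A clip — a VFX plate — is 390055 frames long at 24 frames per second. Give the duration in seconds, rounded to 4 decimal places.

16252.2917 seconds

Running time = 390055 × 1/24 = 390055/24 s ≈ 16252.2917 s.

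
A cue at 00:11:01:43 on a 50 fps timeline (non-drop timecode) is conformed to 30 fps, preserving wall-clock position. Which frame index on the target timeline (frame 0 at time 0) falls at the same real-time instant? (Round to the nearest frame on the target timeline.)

frame 19856

Source frame index: (0×3600 + 11×60 + 1) × 50 + 43 = 33093.
Real time: 33093 / (50) = 33093/50 s.
Target frame: (33093/50) × (30) = 99279/5 ≈ 19855.800 → 19856.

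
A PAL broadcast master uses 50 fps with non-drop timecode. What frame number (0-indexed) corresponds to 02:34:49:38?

Total seconds to the label: (2 × 3600 + 34 × 60 + 49) = 9289.
Frame index = 9289 × 50 + 38 = 464488.

frame 464488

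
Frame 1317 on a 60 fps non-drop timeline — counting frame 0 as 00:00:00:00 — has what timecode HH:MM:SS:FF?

00:00:21:57

1317 ÷ 60 = 21 full seconds, remainder 57 frames.
21 s = 0 h 0 min 21 s.
Timecode: 00:00:21:57.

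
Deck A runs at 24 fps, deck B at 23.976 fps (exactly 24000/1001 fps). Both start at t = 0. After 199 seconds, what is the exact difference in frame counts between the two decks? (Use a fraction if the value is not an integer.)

4776/1001 frames

A emits 24 × 199 = 4776 frames; B emits 24000/1001 × 199 = 4776000/1001.
Difference = 4776/1001 frames (≈ 4.7712); B is behind A.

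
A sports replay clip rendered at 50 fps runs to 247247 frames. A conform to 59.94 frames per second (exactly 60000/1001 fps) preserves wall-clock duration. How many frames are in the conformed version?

296400 frames

Target frames = source frames × (target rate / source rate) = 247247 × (60000/1001)/(50) = 247247 × 1200/1001 = 296400.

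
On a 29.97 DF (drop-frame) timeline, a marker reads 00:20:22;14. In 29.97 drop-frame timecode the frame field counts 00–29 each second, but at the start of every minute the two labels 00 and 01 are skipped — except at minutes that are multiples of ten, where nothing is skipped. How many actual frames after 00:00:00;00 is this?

36638

Complete 10-minute blocks: 2, each 17982 frames → 35964.
Remaining 0 whole minutes in the current block: 0 frames.
Within the current minute: 22 × 30 + 14 = 674. Total = 35964 + 0 + 674 = 36638.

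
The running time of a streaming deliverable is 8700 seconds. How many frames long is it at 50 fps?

435000 frames

Frames = 8700 × 50 = 435000.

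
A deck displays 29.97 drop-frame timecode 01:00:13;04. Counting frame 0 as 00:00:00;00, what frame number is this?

108286

Complete 10-minute blocks: 6, each 17982 frames → 107892.
Remaining 0 whole minutes in the current block: 0 frames.
Within the current minute: 13 × 30 + 4 = 394. Total = 107892 + 0 + 394 = 108286.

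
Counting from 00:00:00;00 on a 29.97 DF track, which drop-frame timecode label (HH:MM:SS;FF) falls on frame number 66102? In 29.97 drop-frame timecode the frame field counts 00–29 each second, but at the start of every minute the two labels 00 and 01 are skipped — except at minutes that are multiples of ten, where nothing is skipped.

00:36:45;18

Each 10-minute DF block holds 10 × 60 × 30 − 9 × 2 = 17982 frames. 66102 ÷ 17982 → 3 full blocks, remainder 12156.
Within the partial block the first minute is 1800 frames and each further minute 1798, so 6 further minute boundaries passed. Total skipped labels = 18 × 3 + 2 × 6 = 66.
Non-drop label index = 66102 + 66 = 66168; at 30 labels/s that is 00:36:45:18, i.e. DF 00:36:45;18.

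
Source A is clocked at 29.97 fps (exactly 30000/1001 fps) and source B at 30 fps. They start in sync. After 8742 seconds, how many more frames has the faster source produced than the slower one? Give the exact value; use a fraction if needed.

A emits 30000/1001 × 8742 = 262260000/1001 frames; B emits 30 × 8742 = 262260.
Difference = 262260/1001 frames (≈ 261.9980); B is ahead of A.

262260/1001 frames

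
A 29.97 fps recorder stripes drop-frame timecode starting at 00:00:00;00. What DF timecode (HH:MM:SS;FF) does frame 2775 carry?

Ten DF minutes hold 17982 frames, so frame 2775 lies in block 0 (frames 0–17981) with 2775 frames into that block.
The block's first minute is 1800 frames and the rest 1798 each; 2775 frames reaches minute 1, so 0 × 18 + 1 × 2 = 2 labels have been skipped so far.
Adding those back, label number 2775 + 2 = 2777 at 30 labels/s is 92 s + 17 f = 0 h 1 min 32 s frame 17, i.e. 00:01:32;17.

00:01:32;17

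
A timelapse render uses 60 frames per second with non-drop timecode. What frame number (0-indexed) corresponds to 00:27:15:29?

Total seconds to the label: (0 × 3600 + 27 × 60 + 15) = 1635.
Frame index = 1635 × 60 + 29 = 98129.

frame 98129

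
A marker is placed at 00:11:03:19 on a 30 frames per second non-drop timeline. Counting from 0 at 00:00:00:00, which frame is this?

Total seconds to the label: (0 × 3600 + 11 × 60 + 3) = 663.
Frame index = 663 × 30 + 19 = 19909.

frame 19909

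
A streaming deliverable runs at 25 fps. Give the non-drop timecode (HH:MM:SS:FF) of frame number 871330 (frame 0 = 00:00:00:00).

871330 ÷ 25 = 34853 full seconds, remainder 5 frames.
34853 s = 9 h 40 min 53 s.
Timecode: 09:40:53:05.

09:40:53:05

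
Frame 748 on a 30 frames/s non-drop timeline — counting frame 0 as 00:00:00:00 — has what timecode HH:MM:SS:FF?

00:00:24:28

748 ÷ 30 = 24 full seconds, remainder 28 frames.
24 s = 0 h 0 min 24 s.
Timecode: 00:00:24:28.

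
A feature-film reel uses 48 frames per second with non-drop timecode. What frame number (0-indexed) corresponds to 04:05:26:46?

Total seconds to the label: (4 × 3600 + 5 × 60 + 26) = 14726.
Frame index = 14726 × 48 + 46 = 706894.

frame 706894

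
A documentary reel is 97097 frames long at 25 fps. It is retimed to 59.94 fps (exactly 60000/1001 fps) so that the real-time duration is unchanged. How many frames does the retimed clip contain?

Target frames = source frames × (target rate / source rate) = 97097 × (60000/1001)/(25) = 97097 × 2400/1001 = 232800.

232800 frames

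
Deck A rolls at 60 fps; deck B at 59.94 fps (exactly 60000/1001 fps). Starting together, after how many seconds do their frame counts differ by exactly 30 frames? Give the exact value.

The gap grows by |60000/1001 − 60| = 60/1001 frames per second.
Time for a 30-frame gap: 30 ÷ (60/1001) = 500.5 s.

500.5 seconds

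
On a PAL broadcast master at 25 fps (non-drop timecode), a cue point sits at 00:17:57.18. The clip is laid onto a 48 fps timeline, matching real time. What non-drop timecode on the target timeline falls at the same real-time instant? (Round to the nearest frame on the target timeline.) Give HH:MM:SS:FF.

00:17:57:35

Source frame index: (0×3600 + 17×60 + 57) × 25 + 18 = 26943.
Real time: 26943 / (25) = 26943/25 s.
Target frame: (26943/25) × (48) = 1293264/25 ≈ 51730.560 → 51731.
At 48 labels/s: frame 51731 → 00:17:57:35.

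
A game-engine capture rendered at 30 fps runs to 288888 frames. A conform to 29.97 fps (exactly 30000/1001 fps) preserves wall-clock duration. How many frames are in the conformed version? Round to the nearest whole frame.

Frames at target rate = 288888 × (30000/1001) / (30) = 288888000/1001 ≈ 288599.401.
Nearest whole frame: 288599.

288599 frames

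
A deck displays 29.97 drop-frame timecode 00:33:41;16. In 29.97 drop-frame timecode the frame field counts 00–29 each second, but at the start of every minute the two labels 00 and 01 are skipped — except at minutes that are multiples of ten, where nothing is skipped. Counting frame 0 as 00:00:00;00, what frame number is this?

Complete 10-minute blocks: 3, each 17982 frames → 53946.
Remaining 3 whole minutes in the current block: 1800 + 2 × 1798 = 5396 frames.
Within the current minute: 41 × 30 + 16 − 2 = 1244 (labels ;00/;01 skipped at this minute). Total = 53946 + 5396 + 1244 = 60586.

60586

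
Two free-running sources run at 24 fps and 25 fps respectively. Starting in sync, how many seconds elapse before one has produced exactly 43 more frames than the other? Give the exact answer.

43 seconds

The gap grows by |25 − 24| = 1 frame per second.
Time for a 43-frame gap: 43 ÷ (1) = 43 s.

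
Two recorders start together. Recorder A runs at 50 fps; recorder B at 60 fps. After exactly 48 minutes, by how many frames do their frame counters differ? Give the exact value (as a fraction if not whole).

48 min = 2880 s.
A emits 50 × 2880 = 144000 frames; B emits 60 × 2880 = 172800.
Difference = 28800 frames; B is ahead of A.

28800 frames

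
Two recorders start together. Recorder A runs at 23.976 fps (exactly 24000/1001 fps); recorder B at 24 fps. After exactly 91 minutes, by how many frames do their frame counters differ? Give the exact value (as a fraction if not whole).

1440/11 frames

91 min = 5460 s.
A emits 24000/1001 × 5460 = 1440000/11 frames; B emits 24 × 5460 = 131040.
Difference = 1440/11 frames (≈ 130.9091); B is ahead of A.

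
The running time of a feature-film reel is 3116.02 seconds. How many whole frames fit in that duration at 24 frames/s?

74784 frames

Frames = 3116.02 × 24 = 1869612/25 ≈ 74784.4800.
Complete frames: 74784.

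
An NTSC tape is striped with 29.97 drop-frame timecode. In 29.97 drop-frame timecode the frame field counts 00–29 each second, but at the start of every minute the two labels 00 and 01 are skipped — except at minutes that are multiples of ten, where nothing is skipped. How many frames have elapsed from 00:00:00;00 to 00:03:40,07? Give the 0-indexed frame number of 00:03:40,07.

As if non-drop at 30 labels/s: (0 × 3600 + 3 × 60 + 40) × 30 + 7 = 6607.
Minute boundaries passed: 3; those not divisible by 10: 3 − 0 = 3; dropped labels = 2 × 3 = 6.
Actual frame index = 6607 − 6 = 6601.

6601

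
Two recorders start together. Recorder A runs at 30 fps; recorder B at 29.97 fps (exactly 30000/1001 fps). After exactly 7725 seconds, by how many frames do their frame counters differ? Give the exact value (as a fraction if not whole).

A emits 30 × 7725 = 231750 frames; B emits 30000/1001 × 7725 = 231750000/1001.
Difference = 231750/1001 frames (≈ 231.5185); B is behind A.

231750/1001 frames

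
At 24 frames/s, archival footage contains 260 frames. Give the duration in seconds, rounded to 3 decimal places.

Running time = 260 × 1/24 = 65/6 s ≈ 10.833 s.

10.833 seconds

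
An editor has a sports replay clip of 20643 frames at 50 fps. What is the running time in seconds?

412.86 seconds

Running time = 20643 / (50) = 412.86 s.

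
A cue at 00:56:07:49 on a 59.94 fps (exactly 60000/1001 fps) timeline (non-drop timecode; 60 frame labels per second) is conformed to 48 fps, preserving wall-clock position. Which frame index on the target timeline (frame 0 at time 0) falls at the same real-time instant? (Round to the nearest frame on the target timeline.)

frame 161817

Source frame index: (0×3600 + 56×60 + 7) × 60 + 49 = 202069.
Real time: 202069 / (60000/1001) = 202271069/60000 s.
Target frame: (202271069/60000) × (48) = 202271069/1250 ≈ 161816.855 → 161817.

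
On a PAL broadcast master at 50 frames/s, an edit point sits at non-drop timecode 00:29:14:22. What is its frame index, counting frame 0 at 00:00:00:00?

Total seconds to the label: (0 × 3600 + 29 × 60 + 14) = 1754.
Frame index = 1754 × 50 + 22 = 87722.

frame 87722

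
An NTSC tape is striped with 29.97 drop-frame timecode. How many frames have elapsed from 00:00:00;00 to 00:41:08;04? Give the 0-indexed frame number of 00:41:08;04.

73970

As if non-drop at 30 labels/s: (0 × 3600 + 41 × 60 + 8) × 30 + 4 = 74044.
Minute boundaries passed: 41; those not divisible by 10: 41 − 4 = 37; dropped labels = 2 × 37 = 74.
Actual frame index = 74044 − 74 = 73970.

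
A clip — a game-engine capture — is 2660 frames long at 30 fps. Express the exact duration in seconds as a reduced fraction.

266/3 seconds

Running time = 2660 ÷ (30) = 2660 × 1/30 = 266/3 s.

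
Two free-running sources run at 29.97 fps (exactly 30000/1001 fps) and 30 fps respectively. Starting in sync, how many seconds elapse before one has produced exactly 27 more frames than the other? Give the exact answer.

900.9 seconds

The gap grows by |30 − 30000/1001| = 30/1001 frames per second.
Time for a 27-frame gap: 27 ÷ (30/1001) = 900.9 s.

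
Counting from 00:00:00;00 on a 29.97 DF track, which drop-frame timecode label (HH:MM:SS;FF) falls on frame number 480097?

04:26:59;07

Each 10-minute DF block holds 10 × 60 × 30 − 9 × 2 = 17982 frames. 480097 ÷ 17982 → 26 full blocks, remainder 12565.
Within the partial block the first minute is 1800 frames and each further minute 1798, so 6 further minute boundaries passed. Total skipped labels = 18 × 26 + 2 × 6 = 480.
Non-drop label index = 480097 + 480 = 480577; at 30 labels/s that is 04:26:59:07, i.e. DF 04:26:59;07.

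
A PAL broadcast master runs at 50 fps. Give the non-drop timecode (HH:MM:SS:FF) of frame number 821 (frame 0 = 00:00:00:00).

00:00:16:21

821 ÷ 50 = 16 full seconds, remainder 21 frames.
16 s = 0 h 0 min 16 s.
Timecode: 00:00:16:21.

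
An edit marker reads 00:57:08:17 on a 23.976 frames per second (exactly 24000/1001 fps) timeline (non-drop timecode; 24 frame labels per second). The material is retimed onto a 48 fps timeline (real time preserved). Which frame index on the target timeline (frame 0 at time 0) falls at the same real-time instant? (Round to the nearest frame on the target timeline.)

Source frame index: (0×3600 + 57×60 + 8) × 24 + 17 = 82289.
Real time: 82289 / (24000/1001) = 82371289/24000 s.
Target frame: (82371289/24000) × (48) = 82371289/500 ≈ 164742.578 → 164743.

frame 164743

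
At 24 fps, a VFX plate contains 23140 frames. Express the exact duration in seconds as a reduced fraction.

5785/6 seconds

Running time = 23140 ÷ (24) = 23140 × 1/24 = 5785/6 s.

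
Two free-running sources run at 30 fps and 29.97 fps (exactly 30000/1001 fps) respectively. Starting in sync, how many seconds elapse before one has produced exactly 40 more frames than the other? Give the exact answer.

4004/3 seconds

The gap grows by |30000/1001 − 30| = 30/1001 frames per second.
Time for a 40-frame gap: 40 ÷ (30/1001) = 4004/3 s.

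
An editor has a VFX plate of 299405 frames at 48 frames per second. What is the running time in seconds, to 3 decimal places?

Running time = 299405 × 1/48 = 299405/48 s ≈ 6237.604 s.

6237.604 seconds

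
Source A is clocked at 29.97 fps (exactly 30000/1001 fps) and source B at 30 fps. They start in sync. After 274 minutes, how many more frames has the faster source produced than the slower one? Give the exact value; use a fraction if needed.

274 min = 16440 s.
A emits 30000/1001 × 16440 = 493200000/1001 frames; B emits 30 × 16440 = 493200.
Difference = 493200/1001 frames (≈ 492.7073); B is ahead of A.

493200/1001 frames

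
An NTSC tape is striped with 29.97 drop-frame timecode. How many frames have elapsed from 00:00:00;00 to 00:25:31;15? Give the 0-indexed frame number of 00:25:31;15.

45899

As if non-drop at 30 labels/s: (0 × 3600 + 25 × 60 + 31) × 30 + 15 = 45945.
Minute boundaries passed: 25; those not divisible by 10: 25 − 2 = 23; dropped labels = 2 × 23 = 46.
Actual frame index = 45945 − 46 = 45899.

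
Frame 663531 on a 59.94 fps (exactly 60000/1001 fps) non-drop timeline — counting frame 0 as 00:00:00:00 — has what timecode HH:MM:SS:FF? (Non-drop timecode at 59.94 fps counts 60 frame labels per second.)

03:04:18:51

663531 ÷ 60 = 11058 full seconds, remainder 51 frames.
11058 s = 3 h 4 min 18 s.
Timecode: 03:04:18:51.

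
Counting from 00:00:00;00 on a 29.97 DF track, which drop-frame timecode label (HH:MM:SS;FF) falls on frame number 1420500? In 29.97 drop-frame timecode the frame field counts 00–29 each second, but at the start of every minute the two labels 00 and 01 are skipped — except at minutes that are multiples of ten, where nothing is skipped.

Ten DF minutes hold 17982 frames, so frame 1420500 lies in block 78 (frames 1402596–1420577) with 17904 frames into that block.
The block's first minute is 1800 frames and the rest 1798 each; 17904 frames reaches minute 9, so 78 × 18 + 9 × 2 = 1422 labels have been skipped so far.
Adding those back, label number 1420500 + 1422 = 1421922 at 30 labels/s is 47397 s + 12 f = 13 h 9 min 57 s frame 12, i.e. 13:09:57;12.

13:09:57;12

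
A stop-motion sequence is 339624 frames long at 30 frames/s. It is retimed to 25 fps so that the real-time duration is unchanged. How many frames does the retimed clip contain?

283020 frames

Target frames = source frames × (target rate / source rate) = 339624 × (25)/(30) = 339624 × 5/6 = 283020.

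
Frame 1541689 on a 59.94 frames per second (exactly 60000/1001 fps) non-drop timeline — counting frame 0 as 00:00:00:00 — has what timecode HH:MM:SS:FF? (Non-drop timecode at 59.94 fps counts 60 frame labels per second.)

1541689 ÷ 60 = 25694 full seconds, remainder 49 frames.
25694 s = 7 h 8 min 14 s.
Timecode: 07:08:14:49.

07:08:14:49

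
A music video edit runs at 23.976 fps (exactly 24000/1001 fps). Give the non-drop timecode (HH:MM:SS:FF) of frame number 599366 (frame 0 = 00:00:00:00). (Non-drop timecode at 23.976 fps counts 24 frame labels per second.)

06:56:13:14

599366 ÷ 24 = 24973 full seconds, remainder 14 frames.
24973 s = 6 h 56 min 13 s.
Timecode: 06:56:13:14.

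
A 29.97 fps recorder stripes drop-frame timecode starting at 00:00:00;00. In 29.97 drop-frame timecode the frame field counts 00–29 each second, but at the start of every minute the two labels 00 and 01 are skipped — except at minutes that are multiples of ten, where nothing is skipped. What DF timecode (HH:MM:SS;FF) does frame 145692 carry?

01:21:01;08

Each 10-minute DF block holds 10 × 60 × 30 − 9 × 2 = 17982 frames. 145692 ÷ 17982 → 8 full blocks, remainder 1836.
Within the partial block the first minute is 1800 frames and each further minute 1798, so 1 further minute boundary passed. Total skipped labels = 18 × 8 + 2 × 1 = 146.
Non-drop label index = 145692 + 146 = 145838; at 30 labels/s that is 01:21:01:08, i.e. DF 01:21:01;08.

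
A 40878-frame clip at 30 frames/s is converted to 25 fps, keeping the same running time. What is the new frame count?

Target frames = source frames × (target rate / source rate) = 40878 × (25)/(30) = 40878 × 5/6 = 34065.

34065 frames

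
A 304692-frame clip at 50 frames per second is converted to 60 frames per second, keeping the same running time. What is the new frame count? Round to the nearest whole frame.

365630 frames

Frames at target rate = 304692 × (60) / (50) = 1828152/5 ≈ 365630.400.
Nearest whole frame: 365630.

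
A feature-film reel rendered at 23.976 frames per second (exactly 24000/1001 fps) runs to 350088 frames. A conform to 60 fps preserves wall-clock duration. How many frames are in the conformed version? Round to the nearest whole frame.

Frames at target rate = 350088 × (60) / (24000/1001) = 43804761/50 ≈ 876095.220.
Nearest whole frame: 876095.

876095 frames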